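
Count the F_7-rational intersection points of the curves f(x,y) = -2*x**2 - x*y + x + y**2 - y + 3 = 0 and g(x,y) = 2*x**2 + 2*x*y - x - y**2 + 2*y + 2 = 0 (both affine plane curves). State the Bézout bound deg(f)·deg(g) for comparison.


Common zeros: ∅; count = 0; Bézout bound = 4.

deg(f) = 2, deg(g) = 2, so Bézout bound = 4.
Scan x ∈ F_7. For each x, list the y ∈ F_7 with f(x, y) ≡ 0 and those with g(x, y) ≡ 0 (mod 7); the common zeros in that column are the intersection.
  x = 0: f ≡ 0 at y ∈ ∅; g ≡ 0 at y ∈ ∅; common: ∅.
  x = 1: f ≡ 0 at y ∈ ∅; g ≡ 0 at y ∈ {2}; common: ∅.
  x = 2: f ≡ 0 at y ∈ {5}; g ≡ 0 at y ∈ ∅; common: ∅.
  x = 3: f ≡ 0 at y ∈ {5, 6}; g ≡ 0 at y ∈ ∅; common: ∅.
  x = 4: f ≡ 0 at y ∈ ∅; g ≡ 0 at y ∈ ∅; common: ∅.
  x = 5: f ≡ 0 at y ∈ {0, 6}; g ≡ 0 at y ∈ ∅; common: ∅.
  x = 6: f ≡ 0 at y ∈ {0}; g ≡ 0 at y ∈ ∅; common: ∅.
Collecting: common zeros = ∅, so the count is 0.
Comparison with the Bézout bound: 0 ≤ 4 = deg(f)·deg(g), as expected for curves with no common component (the affine F_7-count falls short of the bound because intersections may lie at infinity, over extension fields, or carry multiplicity).


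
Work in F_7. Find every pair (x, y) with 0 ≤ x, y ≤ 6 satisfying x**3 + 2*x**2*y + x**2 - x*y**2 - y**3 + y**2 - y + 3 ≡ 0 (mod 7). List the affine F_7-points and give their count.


Affine F_7-points: {(0, 4), (2, 3), (3, 6)}; count = 3.

For each of the 49 pairs (x, y) ∈ F_7², evaluate f(x, y) mod 7. Record the zeros.
  x = 0: [0↦3, 1↦2, 2↦4, 3↦3, 4↦0, 5↦3, 6↦6]  zeros at y ∈ {4}
  x = 1: [0↦5, 1↦5, 2↦6, 3↦2, 4↦1, 5↦4, 6↦5]  zeros at y ∈ ∅
  x = 2: [0↦1, 1↦6, 2↦3, 3↦0, 4↦5, 5↦5, 6↦1]  zeros at y ∈ {3}
  x = 3: [0↦4, 1↦4, 2↦1, 3↦3, 4↦4, 5↦5, 6↦0]  zeros at y ∈ {6}
  x = 4: [0↦6, 1↦5, 2↦6, 3↦3, 4↦4, 5↦3, 6↦1]  zeros at y ∈ ∅
  x = 5: [0↦6, 1↦1, 2↦3, 3↦6, 4↦4, 5↦5, 6↦3]  zeros at y ∈ ∅
  x = 6: [0↦3, 1↦5, 2↦5, 3↦4, 4↦3, 5↦3, 6↦5]  zeros at y ∈ ∅
Collecting zeros: affine points = {(0, 4), (2, 3), (3, 6)}.
Total count |C(F_7)_aff| = 3.


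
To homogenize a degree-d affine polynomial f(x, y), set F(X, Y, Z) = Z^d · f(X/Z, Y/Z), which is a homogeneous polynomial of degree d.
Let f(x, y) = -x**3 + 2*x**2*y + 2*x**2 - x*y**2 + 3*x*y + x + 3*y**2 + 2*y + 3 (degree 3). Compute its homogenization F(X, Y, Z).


F(X, Y, Z) = -X**3 + 2*X**2*Y + 2*X**2*Z - X*Y**2 + 3*X*Y*Z + X*Z**2 + 3*Y**2*Z + 2*Y*Z**2 + 3*Z**3

deg(f) = 3.
Substitute x = X/Z, y = Y/Z into f, then multiply by Z^3.
  monomial -1·x^3·y^0 ↦ -1·X^3·Y^0·Z^0.
  monomial 2·x^2·y^1 ↦ 2·X^2·Y^1·Z^0.
  monomial 2·x^2·y^0 ↦ 2·X^2·Y^0·Z^1.
  monomial -1·x^1·y^2 ↦ -1·X^1·Y^2·Z^0.
  monomial 3·x^1·y^1 ↦ 3·X^1·Y^1·Z^1.
  monomial 1·x^1·y^0 ↦ 1·X^1·Y^0·Z^2.
  monomial 3·x^0·y^2 ↦ 3·X^0·Y^2·Z^1.
  monomial 2·x^0·y^1 ↦ 2·X^0·Y^1·Z^2.
  monomial 3·x^0·y^0 ↦ 3·X^0·Y^0·Z^3.
Collecting: F(X, Y, Z) = -X**3 + 2*X**2*Y + 2*X**2*Z - X*Y**2 + 3*X*Y*Z + X*Z**2 + 3*Y**2*Z + 2*Y*Z**2 + 3*Z**3.


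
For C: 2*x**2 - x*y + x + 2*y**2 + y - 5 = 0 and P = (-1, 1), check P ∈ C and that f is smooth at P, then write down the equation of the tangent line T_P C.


Tangent line at P: -4*x + 6*y - 10 = 0.

Step 1: f(-1, 1) = 0, so P lies on C.
Step 2: partial derivatives
  f_x(x, y) = 4*x - y + 1, f_y(x, y) = -x + 4*y + 1.
  f_x(P) = -4, f_y(P) = 6 (gradient nonzero, so P is smooth).
Step 3: tangent line at P: -4·(x − -1) + 6·(y − 1) = 0.
Expanding: -4*x + 6*y - 10 = 0.


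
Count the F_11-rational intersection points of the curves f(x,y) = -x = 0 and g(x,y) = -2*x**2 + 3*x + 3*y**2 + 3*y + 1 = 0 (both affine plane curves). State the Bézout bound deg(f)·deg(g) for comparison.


Common zeros: ∅; count = 0; Bézout bound = 2.

deg(f) = 1, deg(g) = 2, so Bézout bound = 2.
Scan x ∈ F_11. For each x, list the y ∈ F_11 with f(x, y) ≡ 0 and those with g(x, y) ≡ 0 (mod 11); the common zeros in that column are the intersection.
  x = 0: f ≡ 0 at y ∈ {0, 1, 2, 3, 4, 5, 6, 7, 8, 9, 10}; g ≡ 0 at y ∈ ∅; common: ∅.
  x = 1: f ≡ 0 at y ∈ ∅; g ≡ 0 at y ∈ ∅; common: ∅.
  x = 2: f ≡ 0 at y ∈ ∅; g ≡ 0 at y ∈ ∅; common: ∅.
  x = 3: f ≡ 0 at y ∈ ∅; g ≡ 0 at y ∈ ∅; common: ∅.
  x = 4: f ≡ 0 at y ∈ ∅; g ≡ 0 at y ∈ ∅; common: ∅.
  x = 5: f ≡ 0 at y ∈ ∅; g ≡ 0 at y ∈ ∅; common: ∅.
  x = 6: f ≡ 0 at y ∈ ∅; g ≡ 0 at y ∈ ∅; common: ∅.
  x = 7: f ≡ 0 at y ∈ ∅; g ≡ 0 at y ∈ ∅; common: ∅.
  x = 8: f ≡ 0 at y ∈ ∅; g ≡ 0 at y ∈ ∅; common: ∅.
  x = 9: f ≡ 0 at y ∈ ∅; g ≡ 0 at y ∈ {5}; common: ∅.
  x = 10: f ≡ 0 at y ∈ ∅; g ≡ 0 at y ∈ ∅; common: ∅.
Collecting: common zeros = ∅, so the count is 0.
Comparison with the Bézout bound: 0 ≤ 2 = deg(f)·deg(g), as expected for curves with no common component (the affine F_11-count falls short of the bound because intersections may lie at infinity, over extension fields, or carry multiplicity).


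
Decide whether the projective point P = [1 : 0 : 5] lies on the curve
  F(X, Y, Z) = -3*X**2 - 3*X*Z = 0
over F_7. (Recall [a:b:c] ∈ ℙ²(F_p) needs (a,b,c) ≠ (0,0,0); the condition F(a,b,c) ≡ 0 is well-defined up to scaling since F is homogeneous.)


F(1,0,5) ≡ 3 (mod 7); P is NOT on the curve.

Evaluate F(1, 0, 5) term-by-term (mod 7).
  -3*X**2 ↦ -3·1·1·1 = -3
  -3*X*Z ↦ -3·1·1·5 = -15
Sum: F(1, 0, 5) = (-3) + (-15) = -18.
Reducing mod 7: -18 ≡ 3 (mod 7).
Since F(a, b, c) ≡ 3 ≠ 0 (mod 7), P does NOT lie on the curve.


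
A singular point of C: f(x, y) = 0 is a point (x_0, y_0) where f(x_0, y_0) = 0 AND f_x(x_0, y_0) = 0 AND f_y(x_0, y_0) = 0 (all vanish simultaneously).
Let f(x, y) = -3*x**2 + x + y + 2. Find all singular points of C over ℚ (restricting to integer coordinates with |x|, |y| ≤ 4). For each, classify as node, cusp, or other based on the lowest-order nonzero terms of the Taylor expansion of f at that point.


No singular points in the scanned grid; C is smooth there.

Compute partial derivatives:
  f_x = 1 - 6*x.
  f_y = 1.
f_y = 1 is a nonzero constant, so f_y never vanishes: no point (x, y) can satisfy f = f_x = f_y = 0. In particular no (x, y) ∈ {−4, ..., 4}² is singular; the curve is smooth.


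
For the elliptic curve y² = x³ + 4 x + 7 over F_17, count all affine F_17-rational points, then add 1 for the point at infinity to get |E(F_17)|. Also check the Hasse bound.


Affine points = {(4, 6), (4, 11), (5, 4), (5, 13), (6, 3), (6, 14), (7, 2), (7, 15), (12, 7), (12, 10), (14, 6), (14, 11), (15, 5), (15, 12), (16, 6), (16, 11)}; affine count = 16; |E(F_17)| = 17.

Discriminant check: Δ ∝ 4a³ + 27b² = 4·4³ + 27·7² = 4·64 + 27·49 ≡ 15 (mod 17). Nonzero ⇒ E is nonsingular.
For each x ∈ F_17, compute rhs = x³ + 4·x + 7 mod 17, then count y ∈ F_17 with y² ≡ rhs.
  x = 0: rhs = 7, matching y values: none (0 points).
  x = 1: rhs = 12, matching y values: none (0 points).
  x = 2: rhs = 6, matching y values: none (0 points).
  x = 3: rhs = 12, matching y values: none (0 points).
  x = 4: rhs = 2, matching y values: 6, 11 (2 points).
  x = 5: rhs = 16, matching y values: 4, 13 (2 points).
  x = 6: rhs = 9, matching y values: 3, 14 (2 points).
  x = 7: rhs = 4, matching y values: 2, 15 (2 points).
  x = 8: rhs = 7, matching y values: none (0 points).
  x = 9: rhs = 7, matching y values: none (0 points).
  x = 10: rhs = 10, matching y values: none (0 points).
  x = 11: rhs = 5, matching y values: none (0 points).
  x = 12: rhs = 15, matching y values: 7, 10 (2 points).
  x = 13: rhs = 12, matching y values: none (0 points).
  x = 14: rhs = 2, matching y values: 6, 11 (2 points).
  x = 15: rhs = 8, matching y values: 5, 12 (2 points).
  x = 16: rhs = 2, matching y values: 6, 11 (2 points).
Total affine count: 16.
Full point count |E(F_17)| = 16 + 1 = 17.
Hasse bound: |17 − (17+1)| = |-1| = 1 ≤ 2√17 ≈ 8.2462 ✓.


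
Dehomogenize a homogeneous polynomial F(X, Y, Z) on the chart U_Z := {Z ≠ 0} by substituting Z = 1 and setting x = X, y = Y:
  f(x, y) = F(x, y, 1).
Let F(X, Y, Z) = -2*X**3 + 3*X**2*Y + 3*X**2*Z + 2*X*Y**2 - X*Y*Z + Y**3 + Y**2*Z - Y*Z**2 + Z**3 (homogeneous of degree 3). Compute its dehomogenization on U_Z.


f(x, y) = -2*x**3 + 3*x**2*y + 3*x**2 + 2*x*y**2 - x*y + y**3 + y**2 - y + 1

On U_Z we set Z = 1. Each monomial c·X^i·Y^j·Z^k in F becomes c·x^i·y^j·1^k = c·x^i·y^j.
Substituting Z = 1: F(X, Y, 1) = -2*x**3 + 3*x**2*y + 3*x**2 + 2*x*y**2 - x*y + y**3 + y**2 - y + 1.
Note: deg(f) ≤ deg(F) = 3; strict inequality happens when F is divisible by Z (lost terms).


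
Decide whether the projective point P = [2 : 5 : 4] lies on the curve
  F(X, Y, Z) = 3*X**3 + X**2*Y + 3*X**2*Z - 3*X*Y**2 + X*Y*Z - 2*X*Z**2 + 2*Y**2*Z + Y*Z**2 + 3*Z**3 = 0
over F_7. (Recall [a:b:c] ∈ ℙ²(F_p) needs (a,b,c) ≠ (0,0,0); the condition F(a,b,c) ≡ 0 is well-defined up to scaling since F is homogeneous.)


F(2,5,4) ≡ 5 (mod 7); P is NOT on the curve.

Evaluate F(2, 5, 4) term-by-term (mod 7).
  3*X**3 ↦ 3·8·1·1 = 24
  X**2*Y ↦ 1·4·5·1 = 20
  3*X**2*Z ↦ 3·4·1·4 = 48
  -3*X*Y**2 ↦ -3·2·25·1 = -150
  X*Y*Z ↦ 1·2·5·4 = 40
  -2*X*Z**2 ↦ -2·2·1·16 = -64
  2*Y**2*Z ↦ 2·1·25·4 = 200
  Y*Z**2 ↦ 1·1·5·16 = 80
  3*Z**3 ↦ 3·1·1·64 = 192
Sum: F(2, 5, 4) = (24) + (20) + (48) + (-150) + (40) + (-64) + (200) + (80) + (192) = 390.
Reducing mod 7: 390 ≡ 5 (mod 7).
Since F(a, b, c) ≡ 5 ≠ 0 (mod 7), P does NOT lie on the curve.


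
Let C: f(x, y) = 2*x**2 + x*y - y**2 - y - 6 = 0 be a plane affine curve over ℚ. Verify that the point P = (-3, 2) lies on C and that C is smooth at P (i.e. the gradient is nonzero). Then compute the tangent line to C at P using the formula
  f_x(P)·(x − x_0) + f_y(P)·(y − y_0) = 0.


Tangent line at P: -10*x - 8*y - 14 = 0.

Step 1: f(-3, 2) = 0, so P lies on C.
Step 2: partial derivatives
  f_x(x, y) = 4*x + y, f_y(x, y) = x - 2*y - 1.
  f_x(P) = -10, f_y(P) = -8 (gradient nonzero, so P is smooth).
Step 3: tangent line at P: -10·(x − -3) + -8·(y − 2) = 0.
Expanding: -10*x - 8*y - 14 = 0.


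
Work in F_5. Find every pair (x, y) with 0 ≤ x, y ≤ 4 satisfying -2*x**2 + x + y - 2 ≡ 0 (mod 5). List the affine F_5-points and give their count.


Affine F_5-points: {(0, 2), (1, 3), (2, 3), (3, 2), (4, 0)}; count = 5.

For each of the 25 pairs (x, y) ∈ F_5², evaluate f(x, y) mod 5. Record the zeros.
  x = 0: [0↦3, 1↦4, 2↦0, 3↦1, 4↦2]  zeros at y ∈ {2}
  x = 1: [0↦2, 1↦3, 2↦4, 3↦0, 4↦1]  zeros at y ∈ {3}
  x = 2: [0↦2, 1↦3, 2↦4, 3↦0, 4↦1]  zeros at y ∈ {3}
  x = 3: [0↦3, 1↦4, 2↦0, 3↦1, 4↦2]  zeros at y ∈ {2}
  x = 4: [0↦0, 1↦1, 2↦2, 3↦3, 4↦4]  zeros at y ∈ {0}
Collecting zeros: affine points = {(0, 2), (1, 3), (2, 3), (3, 2), (4, 0)}.
Total count |C(F_5)_aff| = 5.


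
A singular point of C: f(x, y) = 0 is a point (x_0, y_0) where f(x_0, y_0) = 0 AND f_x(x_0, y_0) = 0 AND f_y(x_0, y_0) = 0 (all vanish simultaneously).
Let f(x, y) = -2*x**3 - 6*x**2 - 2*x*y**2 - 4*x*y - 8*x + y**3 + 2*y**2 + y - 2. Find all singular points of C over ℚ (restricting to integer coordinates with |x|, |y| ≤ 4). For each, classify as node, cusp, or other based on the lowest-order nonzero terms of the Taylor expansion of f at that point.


Singular points: {(-1, -1)}; classification: cusp.

Compute partial derivatives:
  f_x = -6*x**2 - 12*x - 2*y**2 - 4*y - 8.
  f_y = -4*x*y - 4*x + 3*y**2 + 4*y + 1.
Scan x_0 ∈ {−4, ..., 4}. For each x_0, f_y(x_0, y) is a polynomial in y; find its integer roots y ∈ {−4, ..., 4}, then test f_x and f at those candidates.
  x = -4: f_y(-4, y) = 3*y**2 + 20*y + 17; vanishes at y ∈ {-1}. (-4, -1): f_x = -54 ≠ 0.
  x = -3: f_y(-3, y) = 3*y**2 + 16*y + 13; vanishes at y ∈ {-1}. (-3, -1): f_x = -24 ≠ 0.
  x = -2: f_y(-2, y) = 3*y**2 + 12*y + 9; vanishes at y ∈ {-3, -1}. (-2, -3): f_x = -14 ≠ 0; (-2, -1): f_x = -6 ≠ 0.
  x = -1: f_y(-1, y) = 3*y**2 + 8*y + 5; vanishes at y ∈ {-1}. (-1, -1): f_x = 0, f = 0 — SINGULAR.
  x = 0: f_y(0, y) = 3*y**2 + 4*y + 1; vanishes at y ∈ {-1}. (0, -1): f_x = -6 ≠ 0.
  x = 1: f_y(1, y) = 3*y**2 - 3; vanishes at y ∈ {-1, 1}. (1, -1): f_x = -24 ≠ 0; (1, 1): f_x = -32 ≠ 0.
  x = 2: f_y(2, y) = 3*y**2 - 4*y - 7; vanishes at y ∈ {-1}. (2, -1): f_x = -54 ≠ 0.
  x = 3: f_y(3, y) = 3*y**2 - 8*y - 11; vanishes at y ∈ {-1}. (3, -1): f_x = -96 ≠ 0.
  x = 4: f_y(4, y) = 3*y**2 - 12*y - 15; vanishes at y ∈ {-1}. (4, -1): f_x = -150 ≠ 0.
Only singular point on the grid: (-1, -1).
Classify: substitute x = -1 + u, y = -1 + v and expand: f = -2*u**3 - 2*u*v**2 + v**3 + v**2.
No constant or linear terms (consistent with a singular point). Quadratic part: v**2. Cubic part: -2*u**3 - 2*u*v**2 + v**3.
The quadratic part v**2 is a perfect square, so there is a single (double) tangent line v = 0, i.e. y = -1. Restricting the cubic part to that line (v = 0) leaves -2*u**3 ≠ 0, so f is not divisible by v and the branch is v² ≈ 2*u**3 to lowest order — this is a cusp.
Classification: cusp.


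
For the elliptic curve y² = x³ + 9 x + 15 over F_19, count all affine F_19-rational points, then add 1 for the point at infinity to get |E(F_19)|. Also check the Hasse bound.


Affine points = {(1, 5), (1, 14), (4, 1), (4, 18), (6, 0), (11, 1), (11, 18), (13, 7), (13, 12), (14, 4), (14, 15), (18, 9), (18, 10)}; affine count = 13; |E(F_19)| = 14.

Discriminant check: Δ ∝ 4a³ + 27b² = 4·9³ + 27·15² = 4·729 + 27·225 ≡ 4 (mod 19). Nonzero ⇒ E is nonsingular.
For each x ∈ F_19, compute rhs = x³ + 9·x + 15 mod 19, then count y ∈ F_19 with y² ≡ rhs.
  x = 0: rhs = 15, matching y values: none (0 points).
  x = 1: rhs = 6, matching y values: 5, 14 (2 points).
  x = 2: rhs = 3, matching y values: none (0 points).
  x = 3: rhs = 12, matching y values: none (0 points).
  x = 4: rhs = 1, matching y values: 1, 18 (2 points).
  x = 5: rhs = 14, matching y values: none (0 points).
  x = 6: rhs = 0, matching y values: 0 (1 points).
  x = 7: rhs = 3, matching y values: none (0 points).
  x = 8: rhs = 10, matching y values: none (0 points).
  x = 9: rhs = 8, matching y values: none (0 points).
  x = 10: rhs = 3, matching y values: none (0 points).
  x = 11: rhs = 1, matching y values: 1, 18 (2 points).
  x = 12: rhs = 8, matching y values: none (0 points).
  x = 13: rhs = 11, matching y values: 7, 12 (2 points).
  x = 14: rhs = 16, matching y values: 4, 15 (2 points).
  x = 15: rhs = 10, matching y values: none (0 points).
  x = 16: rhs = 18, matching y values: none (0 points).
  x = 17: rhs = 8, matching y values: none (0 points).
  x = 18: rhs = 5, matching y values: 9, 10 (2 points).
Total affine count: 13.
Full point count |E(F_19)| = 13 + 1 = 14.
Hasse bound: |14 − (19+1)| = |-6| = 6 ≤ 2√19 ≈ 8.7178 ✓.


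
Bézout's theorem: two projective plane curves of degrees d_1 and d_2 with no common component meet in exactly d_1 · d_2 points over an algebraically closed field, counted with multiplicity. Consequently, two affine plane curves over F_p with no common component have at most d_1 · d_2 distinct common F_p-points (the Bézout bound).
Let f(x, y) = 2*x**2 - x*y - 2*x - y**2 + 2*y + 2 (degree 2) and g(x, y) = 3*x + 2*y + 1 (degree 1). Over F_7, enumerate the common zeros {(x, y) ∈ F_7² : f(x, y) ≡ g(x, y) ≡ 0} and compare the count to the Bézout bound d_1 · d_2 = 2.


Common zeros: ∅; count = 0; Bézout bound = 2.

deg(f) = 2, deg(g) = 1, so Bézout bound = 2.
Scan x ∈ F_7. For each x, list the y ∈ F_7 with f(x, y) ≡ 0 and those with g(x, y) ≡ 0 (mod 7); the common zeros in that column are the intersection.
  x = 0: f ≡ 0 at y ∈ ∅; g ≡ 0 at y ∈ {3}; common: ∅.
  x = 1: f ≡ 0 at y ∈ {2, 6}; g ≡ 0 at y ∈ {5}; common: ∅.
  x = 2: f ≡ 0 at y ∈ ∅; g ≡ 0 at y ∈ {0}; common: ∅.
  x = 3: f ≡ 0 at y ∈ {0, 6}; g ≡ 0 at y ∈ {2}; common: ∅.
  x = 4: f ≡ 0 at y ∈ ∅; g ≡ 0 at y ∈ {4}; common: ∅.
  x = 5: f ≡ 0 at y ∈ {0, 4}; g ≡ 0 at y ∈ {6}; common: ∅.
  x = 6: f ≡ 0 at y ∈ ∅; g ≡ 0 at y ∈ {1}; common: ∅.
Collecting: common zeros = ∅, so the count is 0.
Comparison with the Bézout bound: 0 ≤ 2 = deg(f)·deg(g), as expected for curves with no common component (the affine F_7-count falls short of the bound because intersections may lie at infinity, over extension fields, or carry multiplicity).


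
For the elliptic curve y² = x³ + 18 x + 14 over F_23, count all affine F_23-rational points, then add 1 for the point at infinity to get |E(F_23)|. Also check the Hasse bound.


Affine points = {(2, 9), (2, 14), (3, 7), (3, 16), (4, 9), (4, 14), (6, 4), (6, 19), (7, 0), (8, 7), (8, 16), (9, 10), (9, 13), (11, 5), (11, 18), (12, 7), (12, 16), (15, 5), (15, 18), (17, 9), (17, 14), (18, 11), (18, 12), (19, 4), (19, 19), (20, 5), (20, 18), (21, 4), (21, 19), (22, 8), (22, 15)}; affine count = 31; |E(F_23)| = 32.

Discriminant check: Δ ∝ 4a³ + 27b² = 4·18³ + 27·14² = 4·5832 + 27·196 ≡ 8 (mod 23). Nonzero ⇒ E is nonsingular.
For each x ∈ F_23, compute rhs = x³ + 18·x + 14 mod 23, then count y ∈ F_23 with y² ≡ rhs.
  x = 0: rhs = 14, matching y values: none (0 points).
  x = 1: rhs = 10, matching y values: none (0 points).
  x = 2: rhs = 12, matching y values: 9, 14 (2 points).
  x = 3: rhs = 3, matching y values: 7, 16 (2 points).
  x = 4: rhs = 12, matching y values: 9, 14 (2 points).
  x = 5: rhs = 22, matching y values: none (0 points).
  x = 6: rhs = 16, matching y values: 4, 19 (2 points).
  x = 7: rhs = 0, matching y values: 0 (1 points).
  x = 8: rhs = 3, matching y values: 7, 16 (2 points).
  x = 9: rhs = 8, matching y values: 10, 13 (2 points).
  x = 10: rhs = 21, matching y values: none (0 points).
  x = 11: rhs = 2, matching y values: 5, 18 (2 points).
  x = 12: rhs = 3, matching y values: 7, 16 (2 points).
  x = 13: rhs = 7, matching y values: none (0 points).
  x = 14: rhs = 20, matching y values: none (0 points).
  x = 15: rhs = 2, matching y values: 5, 18 (2 points).
  x = 16: rhs = 5, matching y values: none (0 points).
  x = 17: rhs = 12, matching y values: 9, 14 (2 points).
  x = 18: rhs = 6, matching y values: 11, 12 (2 points).
  x = 19: rhs = 16, matching y values: 4, 19 (2 points).
  x = 20: rhs = 2, matching y values: 5, 18 (2 points).
  x = 21: rhs = 16, matching y values: 4, 19 (2 points).
  x = 22: rhs = 18, matching y values: 8, 15 (2 points).
Total affine count: 31.
Full point count |E(F_23)| = 31 + 1 = 32.
Hasse bound: |32 − (23+1)| = |8| = 8 ≤ 2√23 ≈ 9.5917 ✓.


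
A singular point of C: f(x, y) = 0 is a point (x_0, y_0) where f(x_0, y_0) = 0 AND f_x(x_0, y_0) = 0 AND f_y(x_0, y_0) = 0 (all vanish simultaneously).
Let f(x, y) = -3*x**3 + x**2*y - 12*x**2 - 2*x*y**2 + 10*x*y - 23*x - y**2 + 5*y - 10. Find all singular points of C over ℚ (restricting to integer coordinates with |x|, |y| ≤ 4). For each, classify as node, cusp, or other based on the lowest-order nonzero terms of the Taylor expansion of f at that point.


Singular points: {(-1, 2)}; classification: node.

Compute partial derivatives:
  f_x = -9*x**2 + 2*x*y - 24*x - 2*y**2 + 10*y - 23.
  f_y = x**2 - 4*x*y + 10*x - 2*y + 5.
Scan x_0 ∈ {−4, ..., 4}. For each x_0, f_y(x_0, y) is a polynomial in y; find its integer roots y ∈ {−4, ..., 4}, then test f_x and f at those candidates.
  x = -4: f_y(-4, y) = 14*y - 19; no integer root y with |y| ≤ 4.
  x = -3: f_y(-3, y) = 10*y - 16; no integer root y with |y| ≤ 4.
  x = -2: f_y(-2, y) = 6*y - 11; no integer root y with |y| ≤ 4.
  x = -1: f_y(-1, y) = 2*y - 4; vanishes at y ∈ {2}. (-1, 2): f_x = 0, f = 0 — SINGULAR.
  x = 0: f_y(0, y) = 5 - 2*y; no integer root y with |y| ≤ 4.
  x = 1: f_y(1, y) = 16 - 6*y; no integer root y with |y| ≤ 4.
  x = 2: f_y(2, y) = 29 - 10*y; no integer root y with |y| ≤ 4.
  x = 3: f_y(3, y) = 44 - 14*y; no integer root y with |y| ≤ 4.
  x = 4: f_y(4, y) = 61 - 18*y; no integer root y with |y| ≤ 4.
Only singular point on the grid: (-1, 2).
Classify: substitute x = -1 + u, y = 2 + v and expand: f = -3*u**3 + u**2*v - u**2 - 2*u*v**2 + v**2.
No constant or linear terms (consistent with a singular point). Quadratic part: -u**2 + v**2. Cubic part: -3*u**3 + u**2*v - 2*u*v**2.
The quadratic part v**2 - u**2 = (v − u)(v + u) splits into two distinct linear factors, so there are two distinct tangent lines y − 2 = ±(x − -1) — this is a node (ordinary double point).
Classification: node.


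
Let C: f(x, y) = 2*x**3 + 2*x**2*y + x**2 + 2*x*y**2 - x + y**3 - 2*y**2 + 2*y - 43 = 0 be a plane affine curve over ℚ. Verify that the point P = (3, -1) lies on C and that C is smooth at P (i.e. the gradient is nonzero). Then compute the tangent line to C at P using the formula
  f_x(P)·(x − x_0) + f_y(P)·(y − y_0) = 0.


Tangent line at P: 49*x + 15*y - 132 = 0.

Step 1: f(3, -1) = 0, so P lies on C.
Step 2: partial derivatives
  f_x(x, y) = 6*x**2 + 4*x*y + 2*x + 2*y**2 - 1, f_y(x, y) = 2*x**2 + 4*x*y + 3*y**2 - 4*y + 2.
  f_x(P) = 49, f_y(P) = 15 (gradient nonzero, so P is smooth).
Step 3: tangent line at P: 49·(x − 3) + 15·(y − -1) = 0.
Expanding: 49*x + 15*y - 132 = 0.


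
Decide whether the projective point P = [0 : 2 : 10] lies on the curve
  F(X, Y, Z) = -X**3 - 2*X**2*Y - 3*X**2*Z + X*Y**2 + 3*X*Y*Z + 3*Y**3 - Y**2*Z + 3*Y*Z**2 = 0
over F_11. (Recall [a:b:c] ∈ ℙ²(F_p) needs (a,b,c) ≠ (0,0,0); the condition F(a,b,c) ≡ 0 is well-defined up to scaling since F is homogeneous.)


F(0,2,10) ≡ 1 (mod 11); P is NOT on the curve.

Evaluate F(0, 2, 10) term-by-term (mod 11).
  -X**3 ↦ -1·0·1·1 = 0
  -2*X**2*Y ↦ -2·0·2·1 = 0
  -3*X**2*Z ↦ -3·0·1·10 = 0
  X*Y**2 ↦ 1·0·4·1 = 0
  3*X*Y*Z ↦ 3·0·2·10 = 0
  3*Y**3 ↦ 3·1·8·1 = 24
  -Y**2*Z ↦ -1·1·4·10 = -40
  3*Y*Z**2 ↦ 3·1·2·100 = 600
Sum: F(0, 2, 10) = (0) + (0) + (0) + (0) + (0) + (24) + (-40) + (600) = 584.
Reducing mod 11: 584 ≡ 1 (mod 11).
Since F(a, b, c) ≡ 1 ≠ 0 (mod 11), P does NOT lie on the curve.


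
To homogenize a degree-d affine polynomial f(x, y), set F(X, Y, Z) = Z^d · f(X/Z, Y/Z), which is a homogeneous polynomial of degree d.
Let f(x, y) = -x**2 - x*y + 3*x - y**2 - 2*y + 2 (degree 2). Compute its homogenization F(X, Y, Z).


F(X, Y, Z) = -X**2 - X*Y + 3*X*Z - Y**2 - 2*Y*Z + 2*Z**2

deg(f) = 2.
Substitute x = X/Z, y = Y/Z into f, then multiply by Z^2.
  monomial -1·x^2·y^0 ↦ -1·X^2·Y^0·Z^0.
  monomial -1·x^1·y^1 ↦ -1·X^1·Y^1·Z^0.
  monomial 3·x^1·y^0 ↦ 3·X^1·Y^0·Z^1.
  monomial -1·x^0·y^2 ↦ -1·X^0·Y^2·Z^0.
  monomial -2·x^0·y^1 ↦ -2·X^0·Y^1·Z^1.
  monomial 2·x^0·y^0 ↦ 2·X^0·Y^0·Z^2.
Collecting: F(X, Y, Z) = -X**2 - X*Y + 3*X*Z - Y**2 - 2*Y*Z + 2*Z**2.


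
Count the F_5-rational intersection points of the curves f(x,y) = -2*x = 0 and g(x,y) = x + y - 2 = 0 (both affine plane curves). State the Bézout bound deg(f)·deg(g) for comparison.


Common zeros: {(0, 2)}; count = 1; Bézout bound = 1.

deg(f) = 1, deg(g) = 1, so Bézout bound = 1.
Scan x ∈ F_5. For each x, list the y ∈ F_5 with f(x, y) ≡ 0 and those with g(x, y) ≡ 0 (mod 5); the common zeros in that column are the intersection.
  x = 0: f ≡ 0 at y ∈ {0, 1, 2, 3, 4}; g ≡ 0 at y ∈ {2}; common: {2}.
  x = 1: f ≡ 0 at y ∈ ∅; g ≡ 0 at y ∈ {1}; common: ∅.
  x = 2: f ≡ 0 at y ∈ ∅; g ≡ 0 at y ∈ {0}; common: ∅.
  x = 3: f ≡ 0 at y ∈ ∅; g ≡ 0 at y ∈ {4}; common: ∅.
  x = 4: f ≡ 0 at y ∈ ∅; g ≡ 0 at y ∈ {3}; common: ∅.
Collecting: common zeros = {(0, 2)}, so the count is 1.
Comparison with the Bézout bound: 1 ≤ 1 = deg(f)·deg(g), as expected for curves with no common component (the bound is attained).


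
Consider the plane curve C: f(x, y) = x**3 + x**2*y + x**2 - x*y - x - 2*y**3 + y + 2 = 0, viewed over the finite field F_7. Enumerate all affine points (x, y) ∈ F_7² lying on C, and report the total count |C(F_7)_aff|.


Affine F_7-points: {(0, 3), (3, 0), (4, 3), (5, 0), (6, 2), (6, 3)}; count = 6.

For each of the 49 pairs (x, y) ∈ F_7², evaluate f(x, y) mod 7. Record the zeros.
  x = 0: [0↦2, 1↦1, 2↦2, 3↦0, 4↦4, 5↦2, 6↦3]  zeros at y ∈ {3}
  x = 1: [0↦3, 1↦2, 2↦3, 3↦1, 4↦5, 5↦3, 6↦4]  zeros at y ∈ ∅
  x = 2: [0↦5, 1↦6, 2↦2, 3↦2, 4↦1, 5↦1, 6↦4]  zeros at y ∈ ∅
  x = 3: [0↦0, 1↦5, 2↦5, 3↦2, 4↦5, 5↦2, 6↦2]  zeros at y ∈ {0}
  x = 4: [0↦1, 1↦5, 2↦4, 3↦0, 4↦2, 5↦5, 6↦4]  zeros at y ∈ {3}
  x = 5: [0↦0, 1↦5, 2↦5, 3↦2, 4↦5, 5↦2, 6↦2]  zeros at y ∈ {0}
  x = 6: [0↦3, 1↦4, 2↦0, 3↦0, 4↦6, 5↦6, 6↦2]  zeros at y ∈ {2, 3}
Collecting zeros: affine points = {(0, 3), (3, 0), (4, 3), (5, 0), (6, 2), (6, 3)}.
Total count |C(F_7)_aff| = 6.


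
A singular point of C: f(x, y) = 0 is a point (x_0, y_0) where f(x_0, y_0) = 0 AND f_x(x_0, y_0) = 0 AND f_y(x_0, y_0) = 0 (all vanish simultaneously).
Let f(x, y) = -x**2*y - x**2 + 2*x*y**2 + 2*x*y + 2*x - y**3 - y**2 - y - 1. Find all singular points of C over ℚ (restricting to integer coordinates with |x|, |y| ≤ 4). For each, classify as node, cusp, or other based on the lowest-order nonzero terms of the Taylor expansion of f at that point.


Singular points: {(1, 0)}; classification: node.

Compute partial derivatives:
  f_x = -2*x*y - 2*x + 2*y**2 + 2*y + 2.
  f_y = -x**2 + 4*x*y + 2*x - 3*y**2 - 2*y - 1.
Scan x_0 ∈ {−4, ..., 4}. For each x_0, f_y(x_0, y) is a polynomial in y; find its integer roots y ∈ {−4, ..., 4}, then test f_x and f at those candidates.
  x = -4: f_y(-4, y) = -3*y**2 - 18*y - 25; no integer root y with |y| ≤ 4.
  x = -3: f_y(-3, y) = -3*y**2 - 14*y - 16; vanishes at y ∈ {-2}. (-3, -2): f_x = 0 but f = -4 ≠ 0.
  x = -2: f_y(-2, y) = -3*y**2 - 10*y - 9; no integer root y with |y| ≤ 4.
  x = -1: f_y(-1, y) = -3*y**2 - 6*y - 4; no integer root y with |y| ≤ 4.
  x = 0: f_y(0, y) = -3*y**2 - 2*y - 1; no integer root y with |y| ≤ 4.
  x = 1: f_y(1, y) = -3*y**2 + 2*y; vanishes at y ∈ {0}. (1, 0): f_x = 0, f = 0 — SINGULAR.
  x = 2: f_y(2, y) = -3*y**2 + 6*y - 1; no integer root y with |y| ≤ 4.
  x = 3: f_y(3, y) = -3*y**2 + 10*y - 4; no integer root y with |y| ≤ 4.
  x = 4: f_y(4, y) = -3*y**2 + 14*y - 9; no integer root y with |y| ≤ 4.
Only singular point on the grid: (1, 0).
Classify: substitute x = 1 + u, y = 0 + v and expand: f = -u**2*v - u**2 + 2*u*v**2 - v**3 + v**2.
No constant or linear terms (consistent with a singular point). Quadratic part: -u**2 + v**2. Cubic part: -u**2*v + 2*u*v**2 - v**3.
The quadratic part v**2 - u**2 = (v − u)(v + u) splits into two distinct linear factors, so there are two distinct tangent lines y − 0 = ±(x − 1) — this is a node (ordinary double point).
Classification: node.


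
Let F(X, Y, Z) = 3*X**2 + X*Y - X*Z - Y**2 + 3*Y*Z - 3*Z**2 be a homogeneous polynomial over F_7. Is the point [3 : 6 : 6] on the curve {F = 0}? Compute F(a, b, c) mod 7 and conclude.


F(3,6,6) ≡ 5 (mod 7); P is NOT on the curve.

Evaluate F(3, 6, 6) term-by-term (mod 7).
  3*X**2 ↦ 3·9·1·1 = 27
  X*Y ↦ 1·3·6·1 = 18
  -X*Z ↦ -1·3·1·6 = -18
  -Y**2 ↦ -1·1·36·1 = -36
  3*Y*Z ↦ 3·1·6·6 = 108
  -3*Z**2 ↦ -3·1·1·36 = -108
Sum: F(3, 6, 6) = (27) + (18) + (-18) + (-36) + (108) + (-108) = -9.
Reducing mod 7: -9 ≡ 5 (mod 7).
Since F(a, b, c) ≡ 5 ≠ 0 (mod 7), P does NOT lie on the curve.


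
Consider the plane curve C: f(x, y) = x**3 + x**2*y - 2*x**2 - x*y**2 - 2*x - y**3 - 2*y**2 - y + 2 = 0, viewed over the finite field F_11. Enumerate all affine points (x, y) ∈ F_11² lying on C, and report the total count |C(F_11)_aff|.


Affine F_11-points: {(1, 3), (4, 7), (5, 7), (8, 7), (10, 2)}; count = 5.

For each of the 121 pairs (x, y) ∈ F_11², evaluate f(x, y) mod 11. Record the zeros.
  x = 0: [0↦2, 1↦9, 2↦6, 3↦9, 4↦1, 5↦9, 6↦5, 7↦5, 8↦3, 9↦4, 10↦2]  zeros at y ∈ ∅
  x = 1: [0↦10, 1↦6, 2↦1, 3↦0, 4↦8, 5↦8, 6↦5, 7↦4, 8↦10, 9↦6, 10↦8]  zeros at y ∈ {3}
  x = 2: [0↦9, 1↦7, 2↦2, 3↦10, 4↦3, 5↦8, 6↦8, 7↦8, 8↦2, 9↦6, 10↦3]  zeros at y ∈ ∅
  x = 3: [0↦5, 1↦7, 2↦4, 3↦1, 4↦3, 5↦4, 6↦9, 7↦1, 8↦7, 9↦10, 10↦4]  zeros at y ∈ ∅
  x = 4: [0↦4, 1↦1, 2↦2, 3↦1, 4↦3, 5↦2, 6↦3, 7↦0, 8↦9, 9↦2, 10↦6]  zeros at y ∈ {7}
  x = 5: [0↦1, 1↦6, 2↦2, 3↦5, 4↦9, 5↦8, 6↦7, 7↦0, 8↦3, 9↦10, 10↦4]  zeros at y ∈ {7}
  x = 6: [0↦2, 1↦6, 2↦10, 3↦8, 4↦5, 5↦6, 6↦5, 7↦7, 8↦6, 9↦7, 10↦4]  zeros at y ∈ ∅
  x = 7: [0↦2, 1↦7, 2↦10, 3↦5, 4↦8, 5↦2, 6↦3, 7↦5, 8↦2, 9↦10, 10↦1]  zeros at y ∈ ∅
  x = 8: [0↦7, 1↦4, 2↦8, 3↦2, 4↦2, 5↦2, 6↦7, 7↦0, 8↦8, 9↦3, 10↦1]  zeros at y ∈ {7}
  x = 9: [0↦1, 1↦3, 2↦10, 3↦5, 4↦4, 5↦1, 6↦1, 7↦9, 8↦8, 9↦3, 10↦10]  zeros at y ∈ ∅
  x = 10: [0↦1, 1↦10, 2↦0, 3↦9, 4↦9, 5↦5, 6↦2, 7↦5, 8↦8, 9↦5, 10↦1]  zeros at y ∈ {2}
Collecting zeros: affine points = {(1, 3), (4, 7), (5, 7), (8, 7), (10, 2)}.
Total count |C(F_11)_aff| = 5.


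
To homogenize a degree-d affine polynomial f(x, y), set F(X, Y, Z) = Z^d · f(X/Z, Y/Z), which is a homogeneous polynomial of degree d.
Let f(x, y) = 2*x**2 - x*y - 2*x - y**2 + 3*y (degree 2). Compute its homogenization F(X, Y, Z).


F(X, Y, Z) = 2*X**2 - X*Y - 2*X*Z - Y**2 + 3*Y*Z

deg(f) = 2.
Substitute x = X/Z, y = Y/Z into f, then multiply by Z^2.
  monomial 2·x^2·y^0 ↦ 2·X^2·Y^0·Z^0.
  monomial -1·x^1·y^1 ↦ -1·X^1·Y^1·Z^0.
  monomial -2·x^1·y^0 ↦ -2·X^1·Y^0·Z^1.
  monomial -1·x^0·y^2 ↦ -1·X^0·Y^2·Z^0.
  monomial 3·x^0·y^1 ↦ 3·X^0·Y^1·Z^1.
Collecting: F(X, Y, Z) = 2*X**2 - X*Y - 2*X*Z - Y**2 + 3*Y*Z.


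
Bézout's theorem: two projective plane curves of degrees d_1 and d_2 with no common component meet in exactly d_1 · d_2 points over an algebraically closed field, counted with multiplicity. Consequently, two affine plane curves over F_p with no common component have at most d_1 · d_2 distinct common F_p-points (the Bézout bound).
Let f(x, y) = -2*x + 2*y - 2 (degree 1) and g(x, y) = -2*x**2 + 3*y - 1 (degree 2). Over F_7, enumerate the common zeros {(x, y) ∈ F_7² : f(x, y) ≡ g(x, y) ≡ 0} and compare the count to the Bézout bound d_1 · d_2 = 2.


Common zeros: {(2, 3), (3, 4)}; count = 2; Bézout bound = 2.

deg(f) = 1, deg(g) = 2, so Bézout bound = 2.
Scan x ∈ F_7. For each x, list the y ∈ F_7 with f(x, y) ≡ 0 and those with g(x, y) ≡ 0 (mod 7); the common zeros in that column are the intersection.
  x = 0: f ≡ 0 at y ∈ {1}; g ≡ 0 at y ∈ {5}; common: ∅.
  x = 1: f ≡ 0 at y ∈ {2}; g ≡ 0 at y ∈ {1}; common: ∅.
  x = 2: f ≡ 0 at y ∈ {3}; g ≡ 0 at y ∈ {3}; common: {3}.
  x = 3: f ≡ 0 at y ∈ {4}; g ≡ 0 at y ∈ {4}; common: {4}.
  x = 4: f ≡ 0 at y ∈ {5}; g ≡ 0 at y ∈ {4}; common: ∅.
  x = 5: f ≡ 0 at y ∈ {6}; g ≡ 0 at y ∈ {3}; common: ∅.
  x = 6: f ≡ 0 at y ∈ {0}; g ≡ 0 at y ∈ {1}; common: ∅.
Collecting: common zeros = {(2, 3), (3, 4)}, so the count is 2.
Comparison with the Bézout bound: 2 ≤ 2 = deg(f)·deg(g), as expected for curves with no common component (the bound is attained).


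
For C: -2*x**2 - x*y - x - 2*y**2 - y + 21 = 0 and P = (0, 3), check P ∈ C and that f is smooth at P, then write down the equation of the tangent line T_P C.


Tangent line at P: -4*x - 13*y + 39 = 0.

Step 1: f(0, 3) = 0, so P lies on C.
Step 2: partial derivatives
  f_x(x, y) = -4*x - y - 1, f_y(x, y) = -x - 4*y - 1.
  f_x(P) = -4, f_y(P) = -13 (gradient nonzero, so P is smooth).
Step 3: tangent line at P: -4·(x − 0) + -13·(y − 3) = 0.
Expanding: -4*x - 13*y + 39 = 0.


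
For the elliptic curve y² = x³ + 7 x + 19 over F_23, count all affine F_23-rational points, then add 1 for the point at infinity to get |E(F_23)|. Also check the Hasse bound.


Affine points = {(1, 2), (1, 21), (2, 8), (2, 15), (5, 8), (5, 15), (6, 1), (6, 22), (8, 9), (8, 14), (9, 11), (9, 12), (10, 10), (10, 13), (11, 1), (11, 22), (14, 3), (14, 20), (15, 7), (15, 16), (16, 8), (16, 15)}; affine count = 22; |E(F_23)| = 23.

Discriminant check: Δ ∝ 4a³ + 27b² = 4·7³ + 27·19² = 4·343 + 27·361 ≡ 10 (mod 23). Nonzero ⇒ E is nonsingular.
For each x ∈ F_23, compute rhs = x³ + 7·x + 19 mod 23, then count y ∈ F_23 with y² ≡ rhs.
  x = 0: rhs = 19, matching y values: none (0 points).
  x = 1: rhs = 4, matching y values: 2, 21 (2 points).
  x = 2: rhs = 18, matching y values: 8, 15 (2 points).
  x = 3: rhs = 21, matching y values: none (0 points).
  x = 4: rhs = 19, matching y values: none (0 points).
  x = 5: rhs = 18, matching y values: 8, 15 (2 points).
  x = 6: rhs = 1, matching y values: 1, 22 (2 points).
  x = 7: rhs = 20, matching y values: none (0 points).
  x = 8: rhs = 12, matching y values: 9, 14 (2 points).
  x = 9: rhs = 6, matching y values: 11, 12 (2 points).
  x = 10: rhs = 8, matching y values: 10, 13 (2 points).
  x = 11: rhs = 1, matching y values: 1, 22 (2 points).
  x = 12: rhs = 14, matching y values: none (0 points).
  x = 13: rhs = 7, matching y values: none (0 points).
  x = 14: rhs = 9, matching y values: 3, 20 (2 points).
  x = 15: rhs = 3, matching y values: 7, 16 (2 points).
  x = 16: rhs = 18, matching y values: 8, 15 (2 points).
  x = 17: rhs = 14, matching y values: none (0 points).
  x = 18: rhs = 20, matching y values: none (0 points).
  x = 19: rhs = 19, matching y values: none (0 points).
  x = 20: rhs = 17, matching y values: none (0 points).
  x = 21: rhs = 20, matching y values: none (0 points).
  x = 22: rhs = 11, matching y values: none (0 points).
Total affine count: 22.
Full point count |E(F_23)| = 22 + 1 = 23.
Hasse bound: |23 − (23+1)| = |-1| = 1 ≤ 2√23 ≈ 9.5917 ✓.


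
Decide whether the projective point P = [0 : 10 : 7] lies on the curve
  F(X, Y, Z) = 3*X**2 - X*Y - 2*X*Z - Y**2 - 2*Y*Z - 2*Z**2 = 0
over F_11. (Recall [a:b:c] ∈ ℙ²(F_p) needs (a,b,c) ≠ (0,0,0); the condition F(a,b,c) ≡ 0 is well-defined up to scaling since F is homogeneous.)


F(0,10,7) ≡ 3 (mod 11); P is NOT on the curve.

Evaluate F(0, 10, 7) term-by-term (mod 11).
  3*X**2 ↦ 3·0·1·1 = 0
  -X*Y ↦ -1·0·10·1 = 0
  -2*X*Z ↦ -2·0·1·7 = 0
  -Y**2 ↦ -1·1·100·1 = -100
  -2*Y*Z ↦ -2·1·10·7 = -140
  -2*Z**2 ↦ -2·1·1·49 = -98
Sum: F(0, 10, 7) = (0) + (0) + (0) + (-100) + (-140) + (-98) = -338.
Reducing mod 11: -338 ≡ 3 (mod 11).
Since F(a, b, c) ≡ 3 ≠ 0 (mod 11), P does NOT lie on the curve.


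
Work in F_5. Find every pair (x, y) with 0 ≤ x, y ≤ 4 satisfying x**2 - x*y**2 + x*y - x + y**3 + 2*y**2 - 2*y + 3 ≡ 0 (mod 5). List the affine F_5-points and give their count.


Affine F_5-points: {(0, 2), (2, 0), (3, 1), (3, 2), (3, 3), (4, 0), (4, 3), (4, 4)}; count = 8.

For each of the 25 pairs (x, y) ∈ F_5², evaluate f(x, y) mod 5. Record the zeros.
  x = 0: [0↦3, 1↦4, 2↦0, 3↦2, 4↦1]  zeros at y ∈ {2}
  x = 1: [0↦3, 1↦4, 2↦3, 3↦1, 4↦4]  zeros at y ∈ ∅
  x = 2: [0↦0, 1↦1, 2↦3, 3↦2, 4↦4]  zeros at y ∈ {0}
  x = 3: [0↦4, 1↦0, 2↦0, 3↦0, 4↦1]  zeros at y ∈ {1, 2, 3}
  x = 4: [0↦0, 1↦1, 2↦4, 3↦0, 4↦0]  zeros at y ∈ {0, 3, 4}
Collecting zeros: affine points = {(0, 2), (2, 0), (3, 1), (3, 2), (3, 3), (4, 0), (4, 3), (4, 4)}.
Total count |C(F_5)_aff| = 8.


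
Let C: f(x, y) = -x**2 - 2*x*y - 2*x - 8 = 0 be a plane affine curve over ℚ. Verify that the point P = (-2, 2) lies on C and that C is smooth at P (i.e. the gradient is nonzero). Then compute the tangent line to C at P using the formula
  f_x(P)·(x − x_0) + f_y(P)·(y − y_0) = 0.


Tangent line at P: -2*x + 4*y - 12 = 0.

Step 1: f(-2, 2) = 0, so P lies on C.
Step 2: partial derivatives
  f_x(x, y) = -2*x - 2*y - 2, f_y(x, y) = -2*x.
  f_x(P) = -2, f_y(P) = 4 (gradient nonzero, so P is smooth).
Step 3: tangent line at P: -2·(x − -2) + 4·(y − 2) = 0.
Expanding: -2*x + 4*y - 12 = 0.


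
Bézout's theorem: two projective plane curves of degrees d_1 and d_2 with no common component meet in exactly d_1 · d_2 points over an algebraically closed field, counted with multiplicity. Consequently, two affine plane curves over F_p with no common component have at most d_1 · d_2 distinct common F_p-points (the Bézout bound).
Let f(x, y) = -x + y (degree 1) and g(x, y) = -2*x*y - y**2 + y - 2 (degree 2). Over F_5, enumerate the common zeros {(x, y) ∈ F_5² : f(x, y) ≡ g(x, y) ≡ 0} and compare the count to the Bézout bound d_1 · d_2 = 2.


Common zeros: ∅; count = 0; Bézout bound = 2.

deg(f) = 1, deg(g) = 2, so Bézout bound = 2.
Scan x ∈ F_5. For each x, list the y ∈ F_5 with f(x, y) ≡ 0 and those with g(x, y) ≡ 0 (mod 5); the common zeros in that column are the intersection.
  x = 0: f ≡ 0 at y ∈ {0}; g ≡ 0 at y ∈ ∅; common: ∅.
  x = 1: f ≡ 0 at y ∈ {1}; g ≡ 0 at y ∈ ∅; common: ∅.
  x = 2: f ≡ 0 at y ∈ {2}; g ≡ 0 at y ∈ {3, 4}; common: ∅.
  x = 3: f ≡ 0 at y ∈ {3}; g ≡ 0 at y ∈ ∅; common: ∅.
  x = 4: f ≡ 0 at y ∈ {4}; g ≡ 0 at y ∈ {1, 2}; common: ∅.
Collecting: common zeros = ∅, so the count is 0.
Comparison with the Bézout bound: 0 ≤ 2 = deg(f)·deg(g), as expected for curves with no common component (the affine F_5-count falls short of the bound because intersections may lie at infinity, over extension fields, or carry multiplicity).


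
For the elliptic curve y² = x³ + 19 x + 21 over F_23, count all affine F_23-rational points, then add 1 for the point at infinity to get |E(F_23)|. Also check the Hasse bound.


Affine points = {(1, 8), (1, 15), (3, 6), (3, 17), (4, 0), (6, 11), (6, 12), (8, 8), (8, 15), (9, 1), (9, 22), (13, 2), (13, 21), (14, 8), (14, 15), (15, 1), (15, 22), (17, 6), (17, 17), (18, 10), (18, 13), (20, 11), (20, 12), (22, 1), (22, 22)}; affine count = 25; |E(F_23)| = 26.

Discriminant check: Δ ∝ 4a³ + 27b² = 4·19³ + 27·21² = 4·6859 + 27·441 ≡ 13 (mod 23). Nonzero ⇒ E is nonsingular.
For each x ∈ F_23, compute rhs = x³ + 19·x + 21 mod 23, then count y ∈ F_23 with y² ≡ rhs.
  x = 0: rhs = 21, matching y values: none (0 points).
  x = 1: rhs = 18, matching y values: 8, 15 (2 points).
  x = 2: rhs = 21, matching y values: none (0 points).
  x = 3: rhs = 13, matching y values: 6, 17 (2 points).
  x = 4: rhs = 0, matching y values: 0 (1 points).
  x = 5: rhs = 11, matching y values: none (0 points).
  x = 6: rhs = 6, matching y values: 11, 12 (2 points).
  x = 7: rhs = 14, matching y values: none (0 points).
  x = 8: rhs = 18, matching y values: 8, 15 (2 points).
  x = 9: rhs = 1, matching y values: 1, 22 (2 points).
  x = 10: rhs = 15, matching y values: none (0 points).
  x = 11: rhs = 20, matching y values: none (0 points).
  x = 12: rhs = 22, matching y values: none (0 points).
  x = 13: rhs = 4, matching y values: 2, 21 (2 points).
  x = 14: rhs = 18, matching y values: 8, 15 (2 points).
  x = 15: rhs = 1, matching y values: 1, 22 (2 points).
  x = 16: rhs = 5, matching y values: none (0 points).
  x = 17: rhs = 13, matching y values: 6, 17 (2 points).
  x = 18: rhs = 8, matching y values: 10, 13 (2 points).
  x = 19: rhs = 19, matching y values: none (0 points).
  x = 20: rhs = 6, matching y values: 11, 12 (2 points).
  x = 21: rhs = 21, matching y values: none (0 points).
  x = 22: rhs = 1, matching y values: 1, 22 (2 points).
Total affine count: 25.
Full point count |E(F_23)| = 25 + 1 = 26.
Hasse bound: |26 − (23+1)| = |2| = 2 ≤ 2√23 ≈ 9.5917 ✓.


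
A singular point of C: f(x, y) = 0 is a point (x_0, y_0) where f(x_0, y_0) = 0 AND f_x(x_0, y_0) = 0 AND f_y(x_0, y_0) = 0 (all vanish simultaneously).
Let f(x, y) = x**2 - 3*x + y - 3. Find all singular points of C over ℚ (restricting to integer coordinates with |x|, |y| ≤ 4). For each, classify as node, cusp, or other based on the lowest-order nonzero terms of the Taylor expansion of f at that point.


No singular points in the scanned grid; C is smooth there.

Compute partial derivatives:
  f_x = 2*x - 3.
  f_y = 1.
f_y = 1 is a nonzero constant, so f_y never vanishes: no point (x, y) can satisfy f = f_x = f_y = 0. In particular no (x, y) ∈ {−4, ..., 4}² is singular; the curve is smooth.
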